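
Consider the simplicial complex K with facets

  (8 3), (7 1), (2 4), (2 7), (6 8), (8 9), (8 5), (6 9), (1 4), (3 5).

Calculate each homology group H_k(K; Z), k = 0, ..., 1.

H_0 = Z^2,  H_1 = Z^3.

Fix the vertex order 1 < 2 < 3 < 4 < 5 < 6 < 7 < 8 < 9 and write every simplex with vertices in increasing order. Then dim K = 1 and the simplices of K are:

  0-simplices (9): [1], [2], [3], [4], [5], [6], [7], [8], [9]
  1-simplices (10): [1,4], [1,7], [2,4], [2,7], [3,5], [3,8], [5,8], [6,8], [6,9], [8,9]

Hence C_0 ≅ Z^9, C_1 ≅ Z^10.

The boundary map ∂_1: C_1 → C_0 maps an edge to its endpoints' difference, ∂[p,q] = q − p.
As a 9×10 matrix over Z this has rank 7, with invariant factors (1,1,1,1,1,1,1).

Reading off H_k = ker ∂_k / im ∂_{k+1}:

  H_0: rank C_0 − rank ∂_1 = 9 − 7 = 2, and the invariant factors of ∂_1 are all 1, so H_0 ≅ Z^2.
  H_1: rank ker ∂_1 − rank ∂_2 = (10 − 7) − 0 = 3, and there is no ∂_2, so H_1 ≅ Z^3.

(K is a triangulation of the disjoint union of the circle S^1 and a wedge of 2 circles.)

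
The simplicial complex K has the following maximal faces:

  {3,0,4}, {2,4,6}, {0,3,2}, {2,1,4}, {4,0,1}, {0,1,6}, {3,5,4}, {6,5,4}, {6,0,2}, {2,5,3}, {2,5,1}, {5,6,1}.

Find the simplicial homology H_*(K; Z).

H_0 = Z,  H_1 = Z_2,  H_2 = 0.

Order the vertices as 0 < 1 < 2 < 3 < 4 < 5 < 6. Listing each simplex with vertices in this order, K has dimension 2 with simplices:

  0-simplices (7): [0], [1], [2], [3], [4], [5], [6]
  1-simplices (18): [0,1], [0,2], [0,3], [0,4], [0,6], [1,2], [1,4], [1,5], [1,6], [2,3], [2,4], [2,5], [2,6], [3,4], [3,5], [4,5], [4,6], [5,6]
  2-simplices (12): [0,1,4], [0,1,6], [0,2,3], [0,2,6], [0,3,4], [1,2,4], [1,2,5], [1,5,6], [2,3,5], [2,4,6], [3,4,5], [4,5,6]

Hence C_0 ≅ Z^7, C_1 ≅ Z^18, C_2 ≅ Z^12.

∂_1: C_1 → C_0 maps an edge to its endpoints' difference, ∂[p,q] = q − p. For instance
  ∂[0,3] = [3] − [0].
This gives a 7×18 integer matrix of rank 6; reducing to Smith normal form yields diagonal entries (1,1,1,1,1,1).

The boundary map ∂_2: C_2 → C_1 maps a triangle to the signed sum of its edges. For instance
  ∂[1,2,5] = [2,5] − [1,5] + [1,2],
  ∂[0,3,4] = [3,4] − [0,4] + [0,3].
The 18×12 boundary matrix has rank 12 and Smith normal form diag(1,1,1,1,1,1,1,1,1,1,1,2).

Reading off H_k = ker ∂_k / im ∂_{k+1}:

  H_0: rank C_0 − rank ∂_1 = 7 − 6 = 1, and the invariant factors of ∂_1 are all 1, so H_0 ≅ Z.
  H_1: rank ker ∂_1 − rank ∂_2 = (18 − 6) − 12 = 0, and ∂_2 has invariant factor 2 > 1, so H_1 ≅ Z_2.
  H_2: rank ker ∂_2 − rank ∂_3 = (12 − 12) − 0 = 0, and there is no ∂_3, so H_2 ≅ 0.

As a check, the Euler characteristic is 7 − 18 + 12 = 1, which agrees with 1 − 0 + 0 = 1.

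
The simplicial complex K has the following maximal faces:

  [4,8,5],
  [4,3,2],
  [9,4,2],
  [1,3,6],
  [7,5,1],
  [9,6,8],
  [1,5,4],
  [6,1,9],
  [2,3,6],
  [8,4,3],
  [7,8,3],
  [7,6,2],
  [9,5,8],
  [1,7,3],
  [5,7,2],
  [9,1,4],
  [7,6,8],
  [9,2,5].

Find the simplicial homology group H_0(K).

H_0 ≅ Z.

We work with the vertex ordering 1 < 2 < 3 < 4 < 5 < 6 < 7 < 8 < 9. The simplices of K, each written with vertices in increasing order, are:

  0-simplices (9): [1], [2], [3], [4], [5], [6], [7], [8], [9]
  1-simplices (27): (27 of them)
  2-simplices (18): [1,3,6], [1,3,7], [1,4,5], [1,4,9], [1,5,7], [1,6,9], [2,3,4], [2,3,6], [2,4,9], [2,5,7], [2,5,9], [2,6,7], [3,4,8], [3,7,8], [4,5,8], [5,8,9], [6,7,8], [6,8,9]

giving chain groups C_0 ≅ Z^9, C_1 ≅ Z^27, C_2 ≅ Z^18.

The boundary map ∂_1: C_1 → C_0 sends each edge [p,q] (with p < q) to q − p. For instance
  ∂[5,8] = [8] − [5].
The resulting 9×27 matrix has rank 8, and its Smith normal form has invariant factors (1,1,1,1,1,1,1,1).

∂_2: C_2 → C_1 maps a triangle to the signed sum of its edges. For instance
  ∂[2,6,7] = [6,7] − [2,7] + [2,6],
  ∂[1,4,5] = [4,5] − [1,5] + [1,4].
As a 27×18 matrix over Z this has rank 18, with invariant factors (1,1,1,1,1,1,1,1,1,1,1,1,1,1,1,1,1,2).

Reading off H_k = ker ∂_k / im ∂_{k+1}:

  H_0: rank C_0 − rank ∂_1 = 9 − 8 = 1, and the invariant factors of ∂_1 are all 1, so H_0 ≅ Z.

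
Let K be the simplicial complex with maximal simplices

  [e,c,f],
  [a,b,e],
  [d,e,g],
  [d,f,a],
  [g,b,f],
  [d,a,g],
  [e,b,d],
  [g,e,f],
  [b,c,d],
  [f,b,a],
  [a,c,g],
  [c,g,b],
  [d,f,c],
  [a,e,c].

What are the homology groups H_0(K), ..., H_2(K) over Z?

H_0 = Z,  H_1 = Z^2,  H_2 = Z.

Order the vertices as a < b < c < d < e < f < g. Listing each simplex with vertices in this order, K has dimension 2 with simplices:

  0-simplices (7): a, b, c, d, e, f, g
  1-simplices (21): ab, ac, ad, ae, af, ag, bc, bd, be, bf, bg, cd, ce, cf, cg, de, df, dg, ef, eg, fg
  2-simplices (14): abe, abf, ace, acg, adf, adg, bcd, bcg, bde, bfg, cdf, cef, deg, efg

so the chain groups are C_0 ≅ Z^7, C_1 ≅ Z^21, C_2 ≅ Z^14.

The boundary map ∂_1: C_1 → C_0 sends each edge [p,q] (with p < q) to q − p. For instance
  ∂ad = d − a.
As a 7×21 matrix over Z this has rank 6, with invariant factors (1,1,1,1,1,1).

The boundary map ∂_2: C_2 → C_1 sends each 2-simplex [p,q,r] to [q,r] − [p,r] + [p,q]. For instance
  ∂bfg = fg − bg + bf,
  ∂acg = cg − ag + ac.
The resulting 21×14 matrix has rank 13, and its Smith normal form has invariant factors (1,1,1,1,1,1,1,1,1,1,1,1,1).

From H_k ≅ ker(∂_k) / im(∂_{k+1}) we obtain:

  H_0: rank C_0 − rank ∂_1 = 7 − 6 = 1, and the invariant factors of ∂_1 are all 1, so H_0 ≅ Z.
  H_1: rank ker ∂_1 − rank ∂_2 = (21 − 6) − 13 = 2, and the invariant factors of ∂_2 are all 1, so H_1 ≅ Z^2.
  H_2: rank ker ∂_2 − rank ∂_3 = (14 − 13) − 0 = 1, and there is no ∂_3, so H_2 ≅ Z.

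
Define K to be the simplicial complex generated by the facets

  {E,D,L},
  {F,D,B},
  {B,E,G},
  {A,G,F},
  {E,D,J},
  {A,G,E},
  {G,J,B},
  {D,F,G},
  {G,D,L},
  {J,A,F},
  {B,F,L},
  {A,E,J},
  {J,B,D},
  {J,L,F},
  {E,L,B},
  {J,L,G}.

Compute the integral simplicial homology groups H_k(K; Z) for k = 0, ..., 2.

Order the vertices as A < B < D < E < F < G < J < L. Listing each simplex with vertices in this order, K has dimension 2 with simplices:

  0-simplices (8): A, B, D, E, F, G, J, L
  1-simplices (24): AE, AF, AG, AJ, BD, BE, BF, BG, BJ, BL, DE, DF, DG, DJ, DL, EG, EJ, EL, FG, FJ, FL, GJ, GL, JL
  2-simplices (16): AEG, AEJ, AFG, AFJ, BDF, BDJ, BEG, BEL, BFL, BGJ, DEJ, DEL, DFG, DGL, FJL, GJL

Hence C_0 ≅ Z^8, C_1 ≅ Z^24, C_2 ≅ Z^16.

The boundary map ∂_1: C_1 → C_0 is given by ∂[p,q] = [q] − [p]. For instance
  ∂EL = L − E.
This gives a 8×24 integer matrix of rank 7; reducing to Smith normal form yields diagonal entries (1,1,1,1,1,1,1).

The boundary map ∂_2: C_2 → C_1 sends each 2-simplex [p,q,r] to [q,r] − [p,r] + [p,q]. For instance
  ∂AEJ = EJ − AJ + AE,
  ∂DEJ = EJ − DJ + DE.
The 24×16 boundary matrix has rank 15 and Smith normal form diag(1,1,1,1,1,1,1,1,1,1,1,1,1,1,1).

Computing H_k = (kernel of ∂_k) / (image of ∂_{k+1}):

  H_0: rank C_0 − rank ∂_1 = 8 − 7 = 1, and the invariant factors of ∂_1 are all 1, so H_0 ≅ Z.
  H_1: rank ker ∂_1 − rank ∂_2 = (24 − 7) − 15 = 2, and the invariant factors of ∂_2 are all 1, so H_1 ≅ Z^2.
  H_2: rank ker ∂_2 − rank ∂_3 = (16 − 15) − 0 = 1, and there is no ∂_3, so H_2 ≅ Z.

H_0 ≅ Z,  H_1 ≅ Z^2,  H_2 ≅ Z.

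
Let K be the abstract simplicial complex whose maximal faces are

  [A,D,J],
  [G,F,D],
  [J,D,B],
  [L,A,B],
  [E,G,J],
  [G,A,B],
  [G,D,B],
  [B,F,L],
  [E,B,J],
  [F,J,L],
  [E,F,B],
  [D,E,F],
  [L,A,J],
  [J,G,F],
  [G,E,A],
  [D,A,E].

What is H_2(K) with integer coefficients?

H_2 ≅ Z.

K has 8 vertices, 24 edges, 16 triangles.
rank ∂_2 = 15, rank ∂_3 = 0 ⇒ b_2 = 16 − 15 − 0 = 1. So H_2 = Z.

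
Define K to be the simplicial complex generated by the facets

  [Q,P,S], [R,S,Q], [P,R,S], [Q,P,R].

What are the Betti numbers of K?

Fix the vertex order P < Q < R < S and write every simplex with vertices in increasing order. Then dim K = 2 and the simplices of K are:

  0-simplices (4): P, Q, R, S
  1-simplices (6): PQ, PR, PS, QR, QS, RS
  2-simplices (4): PQR, PQS, PRS, QRS

so the chain groups are C_0 ≅ Z^4, C_1 ≅ Z^6, C_2 ≅ Z^4.

The boundary map ∂_1: C_1 → C_0 maps an edge to its endpoints' difference, ∂[p,q] = q − p. For instance
  ∂PR = R − P.
The 4×6 boundary matrix has rank 3 and Smith normal form diag(1,1,1).

The boundary map ∂_2: C_2 → C_1 sends each 2-simplex [p,q,r] to [q,r] − [p,r] + [p,q]. For instance
  ∂PRS = RS − PS + PR,
  ∂PQS = QS − PS + PQ.
The resulting 6×4 matrix has rank 3, and its Smith normal form has invariant factors (1,1,1).

Computing H_k = (kernel of ∂_k) / (image of ∂_{k+1}):

  H_0: rank C_0 − rank ∂_1 = 4 − 3 = 1, and the invariant factors of ∂_1 are all 1, so H_0 ≅ Z.
  H_1: rank ker ∂_1 − rank ∂_2 = (6 − 3) − 3 = 0, and the invariant factors of ∂_2 are all 1, so H_1 ≅ 0.
  H_2: rank ker ∂_2 − rank ∂_3 = (4 − 3) − 0 = 1, and there is no ∂_3, so H_2 ≅ Z.

As a check, the Euler characteristic is 4 − 6 + 4 = 2, which agrees with 1 − 0 + 1 = 2.

Hence the Betti numbers are b_0 = 1, b_1 = 0, b_2 = 1.

b_0 = 1, b_1 = 0, b_2 = 1.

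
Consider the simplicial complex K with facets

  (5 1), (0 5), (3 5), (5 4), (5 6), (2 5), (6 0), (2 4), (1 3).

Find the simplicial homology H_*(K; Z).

We work with the vertex ordering 0 < 1 < 2 < 3 < 4 < 5 < 6. The simplices of K, each written with vertices in increasing order, are:

  0-simplices (7): [0], [1], [2], [3], [4], [5], [6]
  1-simplices (9): [0,5], [0,6], [1,3], [1,5], [2,4], [2,5], [3,5], [4,5], [5,6]

so the chain groups are C_0 ≅ Z^7, C_1 ≅ Z^9.

∂_1: C_1 → C_0 sends each edge [p,q] (with p < q) to q − p.
The 7×9 boundary matrix has rank 6 and Smith normal form diag(1,1,1,1,1,1).

From H_k ≅ ker(∂_k) / im(∂_{k+1}) we obtain:

  H_0: rank C_0 − rank ∂_1 = 7 − 6 = 1, and the invariant factors of ∂_1 are all 1, so H_0 ≅ Z.
  H_1: rank ker ∂_1 − rank ∂_2 = (9 − 6) − 0 = 3, and there is no ∂_2, so H_1 ≅ Z^3.

H_0 ≅ Z,  H_1 ≅ Z^3.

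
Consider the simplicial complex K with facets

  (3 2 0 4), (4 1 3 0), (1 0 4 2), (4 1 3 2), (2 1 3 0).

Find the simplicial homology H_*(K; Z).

We work with the vertex ordering 0 < 1 < 2 < 3 < 4. The simplices of K, each written with vertices in increasing order, are:

  0-simplices (5): [0], [1], [2], [3], [4]
  1-simplices (10): [0,1], [0,2], [0,3], [0,4], [1,2], [1,3], [1,4], [2,3], [2,4], [3,4]
  2-simplices (10): [0,1,2], [0,1,3], [0,1,4], [0,2,3], [0,2,4], [0,3,4], [1,2,3], [1,2,4], [1,3,4], [2,3,4]
  3-simplices (5): [0,1,2,3], [0,1,2,4], [0,1,3,4], [0,2,3,4], [1,2,3,4]

giving chain groups C_0 ≅ Z^5, C_1 ≅ Z^10, C_2 ≅ Z^10, C_3 ≅ Z^5.

∂_1: C_1 → C_0 is given by ∂[p,q] = [q] − [p]. For instance
  ∂[1,3] = [3] − [1].
This gives a 5×10 integer matrix of rank 4; reducing to Smith normal form yields diagonal entries (1,1,1,1).

Boundary ∂_2: C_2 → C_1 sends each 2-simplex [p,q,r] to [q,r] − [p,r] + [p,q]. For instance
  ∂[0,2,3] = [2,3] − [0,3] + [0,2],
  ∂[0,1,2] = [1,2] − [0,2] + [0,1].
This gives a 10×10 integer matrix of rank 6; reducing to Smith normal form yields diagonal entries (1,1,1,1,1,1).

The boundary map ∂_3: C_3 → C_2 sends each 3-simplex σ to the alternating sum Σ_i (−1)^i (σ with its i-th vertex removed). For instance
  ∂[0,1,2,3] = [1,2,3] − [0,2,3] + [0,1,3] − [0,1,2],
  ∂[0,2,3,4] = [2,3,4] − [0,3,4] + [0,2,4] − [0,2,3].
This gives a 10×5 integer matrix of rank 4; reducing to Smith normal form yields diagonal entries (1,1,1,1).

From H_k ≅ ker(∂_k) / im(∂_{k+1}) we obtain:

  H_0: rank C_0 − rank ∂_1 = 5 − 4 = 1, and the invariant factors of ∂_1 are all 1, so H_0 = Z.
  H_1: rank ker ∂_1 − rank ∂_2 = (10 − 4) − 6 = 0, and the invariant factors of ∂_2 are all 1, so H_1 = 0.
  H_2: rank ker ∂_2 − rank ∂_3 = (10 − 6) − 4 = 0, and the invariant factors of ∂_3 are all 1, so H_2 = 0.
  H_3: rank ker ∂_3 − rank ∂_4 = (5 − 4) − 0 = 1, and there is no ∂_4, so H_3 = Z.

H_0 ≅ Z,  H_1 = 0,  H_2 = 0,  H_3 ≅ Z.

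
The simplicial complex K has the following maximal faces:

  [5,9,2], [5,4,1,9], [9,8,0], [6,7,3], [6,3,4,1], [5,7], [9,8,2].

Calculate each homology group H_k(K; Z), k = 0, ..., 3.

K has 10 vertices, 20 edges, 12 triangles, 2 3-simplices.
rank ∂_0 = 0, rank ∂_1 = 9 ⇒ b_0 = 10 − 0 − 9 = 1; all invariant factors of ∂_1 are 1 so no torsion. So H_0 ≅ Z.
rank ∂_1 = 9, rank ∂_2 = 10 ⇒ b_1 = 20 − 9 − 10 = 1; all invariant factors of ∂_2 are 1 so no torsion. So H_1 ≅ Z.
rank ∂_2 = 10, rank ∂_3 = 2 ⇒ b_2 = 12 − 10 − 2 = 0; all invariant factors of ∂_3 are 1 so no torsion. So H_2 ≅ 0.
rank ∂_3 = 2, rank ∂_4 = 0 ⇒ b_3 = 2 − 2 − 0 = 0. So H_3 ≅ 0.

H_0 = Z,  H_1 = Z,  H_2 = 0,  H_3 = 0.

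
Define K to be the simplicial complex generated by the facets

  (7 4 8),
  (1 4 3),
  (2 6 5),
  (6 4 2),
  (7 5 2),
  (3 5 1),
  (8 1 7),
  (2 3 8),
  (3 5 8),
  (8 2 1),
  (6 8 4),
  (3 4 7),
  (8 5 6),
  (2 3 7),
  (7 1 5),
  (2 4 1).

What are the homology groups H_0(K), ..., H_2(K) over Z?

Order the vertices as 1 < 2 < 3 < 4 < 5 < 6 < 7 < 8. Listing each simplex with vertices in this order, K has dimension 2 with simplices:

  0-simplices (8): [1], [2], [3], [4], [5], [6], [7], [8]
  1-simplices (24): (24 of them)
  2-simplices (16): [1,2,4], [1,2,8], [1,3,4], [1,3,5], [1,5,7], [1,7,8], [2,3,7], [2,3,8], [2,4,6], [2,5,6], [2,5,7], [3,4,7], [3,5,8], [4,6,8], [4,7,8], [5,6,8]

giving chain groups C_0 ≅ Z^8, C_1 ≅ Z^24, C_2 ≅ Z^16.

The boundary map ∂_1: C_1 → C_0 maps an edge to its endpoints' difference, ∂[p,q] = q − p.
The resulting 8×24 matrix has rank 7, and its Smith normal form has invariant factors (1,1,1,1,1,1,1).

Boundary ∂_2: C_2 → C_1 sends each 2-simplex [p,q,r] to [q,r] − [p,r] + [p,q]. For instance
  ∂[2,3,7] = [3,7] − [2,7] + [2,3],
  ∂[1,7,8] = [7,8] − [1,8] + [1,7].
The 24×16 boundary matrix has rank 15 and Smith normal form diag(1,1,1,1,1,1,1,1,1,1,1,1,1,1,1).

Computing H_k = (kernel of ∂_k) / (image of ∂_{k+1}):

  H_0: rank C_0 − rank ∂_1 = 8 − 7 = 1, and the invariant factors of ∂_1 are all 1, so H_0 = Z.
  H_1: rank ker ∂_1 − rank ∂_2 = (24 − 7) − 15 = 2, and the invariant factors of ∂_2 are all 1, so H_1 = Z^2.
  H_2: rank ker ∂_2 − rank ∂_3 = (16 − 15) − 0 = 1, and there is no ∂_3, so H_2 = Z.

H_0 = Z,  H_1 = Z^2,  H_2 = Z.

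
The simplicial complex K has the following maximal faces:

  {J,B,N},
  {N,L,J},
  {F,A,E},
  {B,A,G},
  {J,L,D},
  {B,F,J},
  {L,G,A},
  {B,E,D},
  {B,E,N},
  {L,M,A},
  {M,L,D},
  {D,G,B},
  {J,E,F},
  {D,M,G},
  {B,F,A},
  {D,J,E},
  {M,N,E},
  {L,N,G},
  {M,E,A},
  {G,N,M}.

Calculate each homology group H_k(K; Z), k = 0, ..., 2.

H_0 = Z,  H_1 = Z ⊕ Z/2,  H_2 = 0.

K has 10 vertices, 30 edges, 20 triangles.
rank ∂_0 = 0, rank ∂_1 = 9 ⇒ b_0 = 10 − 0 − 9 = 1; all invariant factors of ∂_1 are 1 so no torsion. So H_0 ≅ Z.
rank ∂_1 = 9, rank ∂_2 = 20 ⇒ b_1 = 30 − 9 − 20 = 1; ∂_2 has invariant factor(s) [2] giving torsion. So H_1 ≅ Z ⊕ Z/2.
rank ∂_2 = 20, rank ∂_3 = 0 ⇒ b_2 = 20 − 20 − 0 = 0. So H_2 ≅ 0.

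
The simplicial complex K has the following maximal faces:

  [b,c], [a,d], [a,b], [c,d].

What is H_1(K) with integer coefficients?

H_1 = Z.

We work with the vertex ordering a < b < c < d. The simplices of K, each written with vertices in increasing order, are:

  0-simplices (4): a, b, c, d
  1-simplices (4): ab, ad, bc, cd

so the chain groups are C_0 ≅ Z^4, C_1 ≅ Z^4.

Boundary ∂_1: C_1 → C_0 maps an edge to its endpoints' difference, ∂[p,q] = q − p. For instance
  ∂cd = d − c.
The 4×4 boundary matrix has rank 3 and Smith normal form diag(1,1,1).

From H_k ≅ ker(∂_k) / im(∂_{k+1}) we obtain:

  H_1: rank ker ∂_1 − rank ∂_2 = (4 − 3) − 0 = 1, and there is no ∂_2, so H_1 ≅ Z.

(K is a triangulation of the circle S^1.)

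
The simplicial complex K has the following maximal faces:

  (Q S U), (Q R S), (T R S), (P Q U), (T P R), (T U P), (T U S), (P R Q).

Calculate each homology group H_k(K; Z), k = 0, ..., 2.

H_0 = Z,  H_1 = 0,  H_2 = Z.

Take the total order P < Q < R < S < T < U on the vertex set. Then K (dimension 2) consists of the simplices:

  0-simplices (6): P, Q, R, S, T, U
  1-simplices (12): PQ, PR, PT, PU, QR, QS, QU, RS, RT, ST, SU, TU
  2-simplices (8): PQR, PQU, PRT, PTU, QRS, QSU, RST, STU

so the chain groups are C_0 ≅ Z^6, C_1 ≅ Z^12, C_2 ≅ Z^8.

Boundary ∂_1: C_1 → C_0 maps an edge to its endpoints' difference, ∂[p,q] = q − p.
The 6×12 boundary matrix has rank 5 and Smith normal form diag(1,1,1,1,1).

∂_2: C_2 → C_1 sends each 2-simplex [p,q,r] to [q,r] − [p,r] + [p,q]. For instance
  ∂PTU = TU − PU + PT,
  ∂PRT = RT − PT + PR.
The 12×8 boundary matrix has rank 7 and Smith normal form diag(1,1,1,1,1,1,1).

Computing H_k = (kernel of ∂_k) / (image of ∂_{k+1}):

  H_0: rank C_0 − rank ∂_1 = 6 − 5 = 1, and the invariant factors of ∂_1 are all 1, so H_0 ≅ Z.
  H_1: rank ker ∂_1 − rank ∂_2 = (12 − 5) − 7 = 0, and the invariant factors of ∂_2 are all 1, so H_1 ≅ 0.
  H_2: rank ker ∂_2 − rank ∂_3 = (8 − 7) − 0 = 1, and there is no ∂_3, so H_2 ≅ Z.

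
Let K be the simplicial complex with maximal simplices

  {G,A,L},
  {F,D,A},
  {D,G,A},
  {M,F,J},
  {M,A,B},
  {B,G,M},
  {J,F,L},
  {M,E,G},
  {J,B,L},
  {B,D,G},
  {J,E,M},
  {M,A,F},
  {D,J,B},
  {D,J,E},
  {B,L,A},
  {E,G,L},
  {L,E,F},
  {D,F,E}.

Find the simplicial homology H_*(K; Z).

Order the vertices as A < B < D < E < F < G < J < L < M. Listing each simplex with vertices in this order, K has dimension 2 with simplices:

  0-simplices (9): A, B, D, E, F, G, J, L, M
  1-simplices (27): AB, AD, AF, AG, AL, AM, BD, BG, BJ, BL, BM, DE, DF, DG, DJ, EF, EG, EJ, EL, EM, FJ, FL, FM, GL, GM, JL, JM
  2-simplices (18): ABL, ABM, ADF, ADG, AFM, AGL, BDG, BDJ, BGM, BJL, DEF, DEJ, EFL, EGL, EGM, EJM, FJL, FJM

so the chain groups are C_0 ≅ Z^9, C_1 ≅ Z^27, C_2 ≅ Z^18.

Boundary ∂_1: C_1 → C_0 sends each edge [p,q] (with p < q) to q − p. For instance
  ∂FJ = J − F.
The 9×27 boundary matrix has rank 8 and Smith normal form diag(1,1,1,1,1,1,1,1).

Boundary ∂_2: C_2 → C_1 maps a triangle to the signed sum of its edges. For instance
  ∂EFL = FL − EL + EF,
  ∂ADG = DG − AG + AD.
As a 27×18 matrix over Z this has rank 18, with invariant factors (1,1,1,1,1,1,1,1,1,1,1,1,1,1,1,1,1,2).

Now H_k = ker ∂_k / im ∂_{k+1}, so:

  H_0: rank C_0 − rank ∂_1 = 9 − 8 = 1, and the invariant factors of ∂_1 are all 1, so H_0 ≅ Z.
  H_1: rank ker ∂_1 − rank ∂_2 = (27 − 8) − 18 = 1, and ∂_2 has invariant factor 2 > 1, so H_1 ≅ Z ⊕ Z/2.
  H_2: rank ker ∂_2 − rank ∂_3 = (18 − 18) − 0 = 0, and there is no ∂_3, so H_2 ≅ 0.

(K is a triangulation of the Klein bottle.)

H_0 ≅ Z,  H_1 ≅ Z ⊕ Z/2,  H_2 = 0.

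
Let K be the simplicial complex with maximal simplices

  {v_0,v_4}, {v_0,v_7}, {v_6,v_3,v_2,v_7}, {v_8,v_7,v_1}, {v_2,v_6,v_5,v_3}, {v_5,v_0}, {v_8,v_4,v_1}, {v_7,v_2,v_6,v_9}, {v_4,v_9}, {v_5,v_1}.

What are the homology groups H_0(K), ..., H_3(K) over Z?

H_0 = Z,  H_1 = Z^4,  H_2 = 0,  H_3 = 0.

Take the total order v_0 < v_1 < v_2 < v_3 < v_4 < v_5 < v_6 < v_7 < v_8 < v_9 on the vertex set. Then K (dimension 3) consists of the simplices:

  0-simplices (10): [v_0], [v_1], [v_2], [v_3], [v_4], [v_5], [v_6], [v_7], [v_8], [v_9]
  1-simplices (22): (22 of them)
  2-simplices (12): (12 of them)
  3-simplices (3): [v_2,v_3,v_5,v_6], [v_2,v_3,v_6,v_7], [v_2,v_6,v_7,v_9]

so the chain groups are C_0 ≅ Z^10, C_1 ≅ Z^22, C_2 ≅ Z^12, C_3 ≅ Z^3.

The boundary map ∂_1: C_1 → C_0 maps an edge to its endpoints' difference, ∂[p,q] = q − p. For instance
  ∂[v_0,v_5] = [v_5] − [v_0].
As a 10×22 matrix over Z this has rank 9, with invariant factors (1,1,1,1,1,1,1,1,1).

∂_2: C_2 → C_1 acts by ∂[p,q,r] = [q,r] − [p,r] + [p,q]. For instance
  ∂[v_2,v_3,v_5] = [v_3,v_5] − [v_2,v_5] + [v_2,v_3],
  ∂[v_2,v_7,v_9] = [v_7,v_9] − [v_2,v_9] + [v_2,v_7].
As a 22×12 matrix over Z this has rank 9, with invariant factors (1,1,1,1,1,1,1,1,1).

Boundary ∂_3: C_3 → C_2 sends each 3-simplex σ to the alternating sum Σ_i (−1)^i (σ with its i-th vertex removed). For instance
  ∂[v_2,v_3,v_5,v_6] = [v_3,v_5,v_6] − [v_2,v_5,v_6] + [v_2,v_3,v_6] − [v_2,v_3,v_5],
  ∂[v_2,v_3,v_6,v_7] = [v_3,v_6,v_7] − [v_2,v_6,v_7] + [v_2,v_3,v_7] − [v_2,v_3,v_6].
The resulting 12×3 matrix has rank 3, and its Smith normal form has invariant factors (1,1,1).

Now H_k = ker ∂_k / im ∂_{k+1}, so:

  H_0: rank C_0 − rank ∂_1 = 10 − 9 = 1, and the invariant factors of ∂_1 are all 1, so H_0 = Z.
  H_1: rank ker ∂_1 − rank ∂_2 = (22 − 9) − 9 = 4, and the invariant factors of ∂_2 are all 1, so H_1 = Z^4.
  H_2: rank ker ∂_2 − rank ∂_3 = (12 − 9) − 3 = 0, and the invariant factors of ∂_3 are all 1, so H_2 = 0.
  H_3: rank ker ∂_3 − rank ∂_4 = (3 − 3) − 0 = 0, and there is no ∂_4, so H_3 = 0.

As a check, the Euler characteristic is 10 − 22 + 12 − 3 = -3, which agrees with 1 − 4 + 0 − 0 = -3.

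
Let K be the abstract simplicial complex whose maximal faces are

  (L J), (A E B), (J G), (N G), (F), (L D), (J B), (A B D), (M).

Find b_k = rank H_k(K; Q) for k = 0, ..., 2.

b_0 = 3, b_1 = 1, b_2 = 0.

Take the total order A < B < D < E < F < G < J < L < M < N on the vertex set. Then K (dimension 2) consists of the simplices:

  0-simplices (10): A, B, D, E, F, G, J, L, M, N
  1-simplices (10): AB, AD, AE, BD, BE, BJ, DL, GJ, GN, JL
  2-simplices (2): ABD, ABE

giving chain groups C_0 ≅ Z^10, C_1 ≅ Z^10, C_2 ≅ Z^2.

Boundary ∂_1: C_1 → C_0 sends each edge [p,q] (with p < q) to q − p.
The resulting 10×10 matrix has rank 7, and its Smith normal form has invariant factors (1,1,1,1,1,1,1).

∂_2: C_2 → C_1 sends each 2-simplex [p,q,r] to [q,r] − [p,r] + [p,q]. For instance
  ∂ABE = BE − AE + AB,
  ∂ABD = BD − AD + AB.
As a 10×2 matrix over Z this has rank 2, with invariant factors (1,1).

Computing H_k = (kernel of ∂_k) / (image of ∂_{k+1}):

  H_0: rank C_0 − rank ∂_1 = 10 − 7 = 3, and the invariant factors of ∂_1 are all 1, so H_0 = Z^3.
  H_1: rank ker ∂_1 − rank ∂_2 = (10 − 7) − 2 = 1, and the invariant factors of ∂_2 are all 1, so H_1 = Z.
  H_2: rank ker ∂_2 − rank ∂_3 = (2 − 2) − 0 = 0, and there is no ∂_3, so H_2 = 0.

As a check, the Euler characteristic is 10 − 10 + 2 = 2, which agrees with 3 − 1 + 0 = 2.

Hence the Betti numbers are b_0 = 3, b_1 = 1, b_2 = 0.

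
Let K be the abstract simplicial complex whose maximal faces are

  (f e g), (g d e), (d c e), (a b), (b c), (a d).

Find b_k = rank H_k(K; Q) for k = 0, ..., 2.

b_0 = 1, b_1 = 1, b_2 = 0.

We work with the vertex ordering a < b < c < d < e < f < g. The simplices of K, each written with vertices in increasing order, are:

  0-simplices (7): a, b, c, d, e, f, g
  1-simplices (10): ab, ad, bc, cd, ce, de, dg, ef, eg, fg
  2-simplices (3): cde, deg, efg

giving chain groups C_0 ≅ Z^7, C_1 ≅ Z^10, C_2 ≅ Z^3.

The boundary map ∂_1: C_1 → C_0 maps an edge to its endpoints' difference, ∂[p,q] = q − p. For instance
  ∂de = e − d.
This gives a 7×10 integer matrix of rank 6; reducing to Smith normal form yields diagonal entries (1,1,1,1,1,1).

The boundary map ∂_2: C_2 → C_1 sends each 2-simplex [p,q,r] to [q,r] − [p,r] + [p,q]. For instance
  ∂cde = de − ce + cd,
  ∂efg = fg − eg + ef.
As a 10×3 matrix over Z this has rank 3, with invariant factors (1,1,1).

Reading off H_k = ker ∂_k / im ∂_{k+1}:

  H_0: rank C_0 − rank ∂_1 = 7 − 6 = 1, and the invariant factors of ∂_1 are all 1, so H_0 ≅ Z.
  H_1: rank ker ∂_1 − rank ∂_2 = (10 − 6) − 3 = 1, and the invariant factors of ∂_2 are all 1, so H_1 ≅ Z.
  H_2: rank ker ∂_2 − rank ∂_3 = (3 − 3) − 0 = 0, and there is no ∂_3, so H_2 ≅ 0.

As a check, the Euler characteristic is 7 − 10 + 3 = 0, which agrees with 1 − 1 + 0 = 0.

Hence the Betti numbers are b_0 = 1, b_1 = 1, b_2 = 0.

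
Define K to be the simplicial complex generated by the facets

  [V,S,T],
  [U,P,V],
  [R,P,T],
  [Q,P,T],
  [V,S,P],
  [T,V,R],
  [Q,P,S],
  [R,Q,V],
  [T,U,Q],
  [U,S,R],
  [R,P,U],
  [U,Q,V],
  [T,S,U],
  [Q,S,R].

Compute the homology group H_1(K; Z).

Fix the vertex order P < Q < R < S < T < U < V and write every simplex with vertices in increasing order. Then dim K = 2 and the simplices of K are:

  0-simplices (7): P, Q, R, S, T, U, V
  1-simplices (21): PQ, PR, PS, PT, PU, PV, QR, QS, QT, QU, QV, RS, RT, RU, RV, ST, SU, SV, TU, TV, UV
  2-simplices (14): PQS, PQT, PRT, PRU, PSV, PUV, QRS, QRV, QTU, QUV, RSU, RTV, STU, STV

Hence C_0 ≅ Z^7, C_1 ≅ Z^21, C_2 ≅ Z^14.

Boundary ∂_1: C_1 → C_0 sends each edge [p,q] (with p < q) to q − p. For instance
  ∂UV = V − U.
This gives a 7×21 integer matrix of rank 6; reducing to Smith normal form yields diagonal entries (1,1,1,1,1,1).

Boundary ∂_2: C_2 → C_1 maps a triangle to the signed sum of its edges. For instance
  ∂PQS = QS − PS + PQ,
  ∂QTU = TU − QU + QT.
The 21×14 boundary matrix has rank 13 and Smith normal form diag(1,1,1,1,1,1,1,1,1,1,1,1,1).

Reading off H_k = ker ∂_k / im ∂_{k+1}:

  H_1: rank ker ∂_1 − rank ∂_2 = (21 − 6) − 13 = 2, and the invariant factors of ∂_2 are all 1, so H_1 ≅ Z^2.

H_1 ≅ Z^2.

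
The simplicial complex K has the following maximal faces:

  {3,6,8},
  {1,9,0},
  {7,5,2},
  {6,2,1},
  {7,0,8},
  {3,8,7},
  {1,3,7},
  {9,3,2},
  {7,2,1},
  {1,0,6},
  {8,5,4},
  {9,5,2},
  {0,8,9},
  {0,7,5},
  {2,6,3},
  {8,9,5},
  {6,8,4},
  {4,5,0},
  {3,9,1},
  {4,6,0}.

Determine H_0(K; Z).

Fix the vertex order 0 < 1 < 2 < 3 < 4 < 5 < 6 < 7 < 8 < 9 and write every simplex with vertices in increasing order. Then dim K = 2 and the simplices of K are:

  0-simplices (10): [0], [1], [2], [3], [4], [5], [6], [7], [8], [9]
  1-simplices (30): (30 of them)
  2-simplices (20): (20 of them)

so the chain groups are C_0 ≅ Z^10, C_1 ≅ Z^30, C_2 ≅ Z^20.

Boundary ∂_1: C_1 → C_0 maps an edge to its endpoints' difference, ∂[p,q] = q − p. For instance
  ∂[1,9] = [9] − [1].
This gives a 10×30 integer matrix of rank 9; reducing to Smith normal form yields diagonal entries (1,1,1,1,1,1,1,1,1).

∂_2: C_2 → C_1 maps a triangle to the signed sum of its edges. For instance
  ∂[1,2,7] = [2,7] − [1,7] + [1,2],
  ∂[3,7,8] = [7,8] − [3,8] + [3,7].
This gives a 30×20 integer matrix of rank 20; reducing to Smith normal form yields diagonal entries (1,1,1,1,1,1,1,1,1,1,1,1,1,1,1,1,1,1,1,2).

Reading off H_k = ker ∂_k / im ∂_{k+1}:

  H_0: rank C_0 − rank ∂_1 = 10 − 9 = 1, and the invariant factors of ∂_1 are all 1, so H_0 ≅ Z.

H_0 ≅ Z.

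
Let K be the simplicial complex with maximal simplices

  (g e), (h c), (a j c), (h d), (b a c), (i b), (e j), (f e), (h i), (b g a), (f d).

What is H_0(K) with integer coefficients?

Fix the vertex order a < b < c < d < e < f < g < h < i < j and write every simplex with vertices in increasing order. Then dim K = 2 and the simplices of K are:

  0-simplices (10): a, b, c, d, e, f, g, h, i, j
  1-simplices (15): ab, ac, ag, aj, bc, bg, bi, ch, cj, df, dh, ef, eg, ej, hi
  2-simplices (3): abc, abg, acj

giving chain groups C_0 ≅ Z^10, C_1 ≅ Z^15, C_2 ≅ Z^3.

The boundary map ∂_1: C_1 → C_0 sends each edge [p,q] (with p < q) to q − p. For instance
  ∂bc = c − b.
The 10×15 boundary matrix has rank 9 and Smith normal form diag(1,1,1,1,1,1,1,1,1).

The boundary map ∂_2: C_2 → C_1 sends each 2-simplex [p,q,r] to [q,r] − [p,r] + [p,q]. For instance
  ∂abg = bg − ag + ab,
  ∂abc = bc − ac + ab.
The 15×3 boundary matrix has rank 3 and Smith normal form diag(1,1,1).

From H_k ≅ ker(∂_k) / im(∂_{k+1}) we obtain:

  H_0: rank C_0 − rank ∂_1 = 10 − 9 = 1, and the invariant factors of ∂_1 are all 1, so H_0 ≅ Z.

H_0 = Z.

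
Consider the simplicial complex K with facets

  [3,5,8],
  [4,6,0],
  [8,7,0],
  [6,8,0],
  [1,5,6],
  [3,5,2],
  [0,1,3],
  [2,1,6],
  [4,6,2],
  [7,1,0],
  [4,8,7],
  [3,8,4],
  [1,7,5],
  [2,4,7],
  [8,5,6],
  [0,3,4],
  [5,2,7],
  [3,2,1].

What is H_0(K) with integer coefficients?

H_0 ≅ Z.

Fix the vertex order 0 < 1 < 2 < 3 < 4 < 5 < 6 < 7 < 8 and write every simplex with vertices in increasing order. Then dim K = 2 and the simplices of K are:

  0-simplices (9): [0], [1], [2], [3], [4], [5], [6], [7], [8]
  1-simplices (27): (27 of them)
  2-simplices (18): [0,1,3], [0,1,7], [0,3,4], [0,4,6], [0,6,8], [0,7,8], [1,2,3], [1,2,6], [1,5,6], [1,5,7], [2,3,5], [2,4,6], [2,4,7], [2,5,7], [3,4,8], [3,5,8], [4,7,8], [5,6,8]

Hence C_0 ≅ Z^9, C_1 ≅ Z^27, C_2 ≅ Z^18.

Boundary ∂_1: C_1 → C_0 maps an edge to its endpoints' difference, ∂[p,q] = q − p.
The 9×27 boundary matrix has rank 8 and Smith normal form diag(1,1,1,1,1,1,1,1).

∂_2: C_2 → C_1 acts by ∂[p,q,r] = [q,r] − [p,r] + [p,q]. For instance
  ∂[0,4,6] = [4,6] − [0,6] + [0,4],
  ∂[2,3,5] = [3,5] − [2,5] + [2,3].
As a 27×18 matrix over Z this has rank 18, with invariant factors (1,1,1,1,1,1,1,1,1,1,1,1,1,1,1,1,1,2).

Computing H_k = (kernel of ∂_k) / (image of ∂_{k+1}):

  H_0: rank C_0 − rank ∂_1 = 9 − 8 = 1, and the invariant factors of ∂_1 are all 1, so H_0 ≅ Z.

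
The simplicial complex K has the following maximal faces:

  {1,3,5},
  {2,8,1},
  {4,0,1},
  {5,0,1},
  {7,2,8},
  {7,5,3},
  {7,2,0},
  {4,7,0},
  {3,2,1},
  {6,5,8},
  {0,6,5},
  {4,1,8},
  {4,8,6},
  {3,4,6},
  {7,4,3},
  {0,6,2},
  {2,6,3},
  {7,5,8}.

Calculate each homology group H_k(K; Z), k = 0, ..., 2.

We work with the vertex ordering 0 < 1 < 2 < 3 < 4 < 5 < 6 < 7 < 8. The simplices of K, each written with vertices in increasing order, are:

  0-simplices (9): [0], [1], [2], [3], [4], [5], [6], [7], [8]
  1-simplices (27): (27 of them)
  2-simplices (18): [0,1,4], [0,1,5], [0,2,6], [0,2,7], [0,4,7], [0,5,6], [1,2,3], [1,2,8], [1,3,5], [1,4,8], [2,3,6], [2,7,8], [3,4,6], [3,4,7], [3,5,7], [4,6,8], [5,6,8], [5,7,8]

giving chain groups C_0 ≅ Z^9, C_1 ≅ Z^27, C_2 ≅ Z^18.

∂_1: C_1 → C_0 sends each edge [p,q] (with p < q) to q − p.
The 9×27 boundary matrix has rank 8 and Smith normal form diag(1,1,1,1,1,1,1,1).

The boundary map ∂_2: C_2 → C_1 sends each 2-simplex [p,q,r] to [q,r] − [p,r] + [p,q]. For instance
  ∂[0,1,5] = [1,5] − [0,5] + [0,1],
  ∂[1,2,3] = [2,3] − [1,3] + [1,2].
This gives a 27×18 integer matrix of rank 17; reducing to Smith normal form yields diagonal entries (1,1,1,1,1,1,1,1,1,1,1,1,1,1,1,1,1).

From H_k ≅ ker(∂_k) / im(∂_{k+1}) we obtain:

  H_0: rank C_0 − rank ∂_1 = 9 − 8 = 1, and the invariant factors of ∂_1 are all 1, so H_0 ≅ Z.
  H_1: rank ker ∂_1 − rank ∂_2 = (27 − 8) − 17 = 2, and the invariant factors of ∂_2 are all 1, so H_1 ≅ Z^2.
  H_2: rank ker ∂_2 − rank ∂_3 = (18 − 17) − 0 = 1, and there is no ∂_3, so H_2 ≅ Z.

(K is a triangulation of the torus T^2.)

H_0 = Z,  H_1 = Z^2,  H_2 = Z.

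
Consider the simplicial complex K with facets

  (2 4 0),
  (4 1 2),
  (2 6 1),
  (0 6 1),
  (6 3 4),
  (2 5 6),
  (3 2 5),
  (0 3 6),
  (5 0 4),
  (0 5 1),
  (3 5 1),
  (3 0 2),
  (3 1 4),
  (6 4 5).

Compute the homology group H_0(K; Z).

H_0 ≅ Z.

Fix the vertex order 0 < 1 < 2 < 3 < 4 < 5 < 6 and write every simplex with vertices in increasing order. Then dim K = 2 and the simplices of K are:

  0-simplices (7): [0], [1], [2], [3], [4], [5], [6]
  1-simplices (21): [0,1], [0,2], [0,3], [0,4], [0,5], [0,6], [1,2], [1,3], [1,4], [1,5], [1,6], [2,3], [2,4], [2,5], [2,6], [3,4], [3,5], [3,6], [4,5], [4,6], [5,6]
  2-simplices (14): [0,1,5], [0,1,6], [0,2,3], [0,2,4], [0,3,6], [0,4,5], [1,2,4], [1,2,6], [1,3,4], [1,3,5], [2,3,5], [2,5,6], [3,4,6], [4,5,6]

giving chain groups C_0 ≅ Z^7, C_1 ≅ Z^21, C_2 ≅ Z^14.

Boundary ∂_1: C_1 → C_0 sends each edge [p,q] (with p < q) to q − p. For instance
  ∂[3,6] = [6] − [3].
The 7×21 boundary matrix has rank 6 and Smith normal form diag(1,1,1,1,1,1).

Boundary ∂_2: C_2 → C_1 sends each 2-simplex [p,q,r] to [q,r] − [p,r] + [p,q]. For instance
  ∂[1,2,4] = [2,4] − [1,4] + [1,2],
  ∂[3,4,6] = [4,6] − [3,6] + [3,4].
This gives a 21×14 integer matrix of rank 13; reducing to Smith normal form yields diagonal entries (1,1,1,1,1,1,1,1,1,1,1,1,1).

From H_k ≅ ker(∂_k) / im(∂_{k+1}) we obtain:

  H_0: rank C_0 − rank ∂_1 = 7 − 6 = 1, and the invariant factors of ∂_1 are all 1, so H_0 = Z.

(K is a triangulation of the torus T^2.)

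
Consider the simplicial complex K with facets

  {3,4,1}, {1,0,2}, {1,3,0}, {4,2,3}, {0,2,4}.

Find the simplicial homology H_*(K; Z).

Take the total order 0 < 1 < 2 < 3 < 4 on the vertex set. Then K (dimension 2) consists of the simplices:

  0-simplices (5): [0], [1], [2], [3], [4]
  1-simplices (10): [0,1], [0,2], [0,3], [0,4], [1,2], [1,3], [1,4], [2,3], [2,4], [3,4]
  2-simplices (5): [0,1,2], [0,1,3], [0,2,4], [1,3,4], [2,3,4]

so the chain groups are C_0 ≅ Z^5, C_1 ≅ Z^10, C_2 ≅ Z^5.

∂_1: C_1 → C_0 sends each edge [p,q] (with p < q) to q − p.
As a 5×10 matrix over Z this has rank 4, with invariant factors (1,1,1,1).

The boundary map ∂_2: C_2 → C_1 maps a triangle to the signed sum of its edges. For instance
  ∂[0,2,4] = [2,4] − [0,4] + [0,2],
  ∂[0,1,2] = [1,2] − [0,2] + [0,1].
As a 10×5 matrix over Z this has rank 5, with invariant factors (1,1,1,1,1).

Computing H_k = (kernel of ∂_k) / (image of ∂_{k+1}):

  H_0: rank C_0 − rank ∂_1 = 5 − 4 = 1, and the invariant factors of ∂_1 are all 1, so H_0 = Z.
  H_1: rank ker ∂_1 − rank ∂_2 = (10 − 4) − 5 = 1, and the invariant factors of ∂_2 are all 1, so H_1 = Z.
  H_2: rank ker ∂_2 − rank ∂_3 = (5 − 5) − 0 = 0, and there is no ∂_3, so H_2 = 0.

As a check, the Euler characteristic is 5 − 10 + 5 = 0, which agrees with 1 − 1 + 0 = 0.

H_0 = Z,  H_1 = Z,  H_2 = 0.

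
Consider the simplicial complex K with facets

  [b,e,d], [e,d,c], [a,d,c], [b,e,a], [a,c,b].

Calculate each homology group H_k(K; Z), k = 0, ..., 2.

We work with the vertex ordering a < b < c < d < e. The simplices of K, each written with vertices in increasing order, are:

  0-simplices (5): a, b, c, d, e
  1-simplices (10): ab, ac, ad, ae, bc, bd, be, cd, ce, de
  2-simplices (5): abc, abe, acd, bde, cde

so the chain groups are C_0 ≅ Z^5, C_1 ≅ Z^10, C_2 ≅ Z^5.

Boundary ∂_1: C_1 → C_0 is given by ∂[p,q] = [q] − [p].
This gives a 5×10 integer matrix of rank 4; reducing to Smith normal form yields diagonal entries (1,1,1,1).

Boundary ∂_2: C_2 → C_1 acts by ∂[p,q,r] = [q,r] − [p,r] + [p,q]. For instance
  ∂abc = bc − ac + ab,
  ∂abe = be − ae + ab.
This gives a 10×5 integer matrix of rank 5; reducing to Smith normal form yields diagonal entries (1,1,1,1,1).

Reading off H_k = ker ∂_k / im ∂_{k+1}:

  H_0: rank C_0 − rank ∂_1 = 5 − 4 = 1, and the invariant factors of ∂_1 are all 1, so H_0 = Z.
  H_1: rank ker ∂_1 − rank ∂_2 = (10 − 4) − 5 = 1, and the invariant factors of ∂_2 are all 1, so H_1 = Z.
  H_2: rank ker ∂_2 − rank ∂_3 = (5 − 5) − 0 = 0, and there is no ∂_3, so H_2 = 0.

H_0 ≅ Z,  H_1 ≅ Z,  H_2 = 0.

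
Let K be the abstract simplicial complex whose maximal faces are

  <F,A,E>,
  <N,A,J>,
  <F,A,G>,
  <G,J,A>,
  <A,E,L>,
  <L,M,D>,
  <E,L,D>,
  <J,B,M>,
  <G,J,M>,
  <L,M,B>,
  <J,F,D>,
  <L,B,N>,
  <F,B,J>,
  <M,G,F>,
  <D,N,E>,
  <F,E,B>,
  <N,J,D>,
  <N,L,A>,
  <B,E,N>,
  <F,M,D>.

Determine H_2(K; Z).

H_2 = 0.

K has 10 vertices, 30 edges, 20 triangles.
rank ∂_2 = 20, rank ∂_3 = 0 ⇒ b_2 = 20 − 20 − 0 = 0. So H_2 = 0.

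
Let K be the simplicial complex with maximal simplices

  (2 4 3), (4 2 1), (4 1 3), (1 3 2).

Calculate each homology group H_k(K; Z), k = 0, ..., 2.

Take the total order 1 < 2 < 3 < 4 on the vertex set. Then K (dimension 2) consists of the simplices:

  0-simplices (4): [1], [2], [3], [4]
  1-simplices (6): [1,2], [1,3], [1,4], [2,3], [2,4], [3,4]
  2-simplices (4): [1,2,3], [1,2,4], [1,3,4], [2,3,4]

giving chain groups C_0 ≅ Z^4, C_1 ≅ Z^6, C_2 ≅ Z^4.

The boundary map ∂_1: C_1 → C_0 is given by ∂[p,q] = [q] − [p]. For instance
  ∂[2,3] = [3] − [2].
The resulting 4×6 matrix has rank 3, and its Smith normal form has invariant factors (1,1,1).

Boundary ∂_2: C_2 → C_1 sends each 2-simplex [p,q,r] to [q,r] − [p,r] + [p,q]. For instance
  ∂[2,3,4] = [3,4] − [2,4] + [2,3],
  ∂[1,3,4] = [3,4] − [1,4] + [1,3].
The 6×4 boundary matrix has rank 3 and Smith normal form diag(1,1,1).

From H_k ≅ ker(∂_k) / im(∂_{k+1}) we obtain:

  H_0: rank C_0 − rank ∂_1 = 4 − 3 = 1, and the invariant factors of ∂_1 are all 1, so H_0 = Z.
  H_1: rank ker ∂_1 − rank ∂_2 = (6 − 3) − 3 = 0, and the invariant factors of ∂_2 are all 1, so H_1 = 0.
  H_2: rank ker ∂_2 − rank ∂_3 = (4 − 3) − 0 = 1, and there is no ∂_3, so H_2 = Z.

As a check, the Euler characteristic is 4 − 6 + 4 = 2, which agrees with 1 − 0 + 1 = 2.

H_0 ≅ Z,  H_1 = 0,  H_2 ≅ Z.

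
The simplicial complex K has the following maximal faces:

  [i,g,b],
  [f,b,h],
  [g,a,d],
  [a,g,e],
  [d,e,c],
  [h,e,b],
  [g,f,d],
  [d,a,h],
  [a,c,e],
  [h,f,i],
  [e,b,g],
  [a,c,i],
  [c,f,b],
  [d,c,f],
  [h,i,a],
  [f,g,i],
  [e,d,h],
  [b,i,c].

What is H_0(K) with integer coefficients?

H_0 ≅ Z.

K has 9 vertices, 27 edges, 18 triangles.
rank ∂_0 = 0, rank ∂_1 = 8 ⇒ b_0 = 9 − 0 − 8 = 1; all invariant factors of ∂_1 are 1 so no torsion. So H_0 = Z.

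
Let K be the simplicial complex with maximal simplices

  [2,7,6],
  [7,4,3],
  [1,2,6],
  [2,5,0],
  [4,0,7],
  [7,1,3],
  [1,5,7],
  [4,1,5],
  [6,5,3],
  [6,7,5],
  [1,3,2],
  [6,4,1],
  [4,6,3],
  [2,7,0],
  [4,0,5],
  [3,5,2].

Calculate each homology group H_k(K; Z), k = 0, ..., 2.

Fix the vertex order 0 < 1 < 2 < 3 < 4 < 5 < 6 < 7 and write every simplex with vertices in increasing order. Then dim K = 2 and the simplices of K are:

  0-simplices (8): [0], [1], [2], [3], [4], [5], [6], [7]
  1-simplices (24): (24 of them)
  2-simplices (16): [0,2,5], [0,2,7], [0,4,5], [0,4,7], [1,2,3], [1,2,6], [1,3,7], [1,4,5], [1,4,6], [1,5,7], [2,3,5], [2,6,7], [3,4,6], [3,4,7], [3,5,6], [5,6,7]

giving chain groups C_0 ≅ Z^8, C_1 ≅ Z^24, C_2 ≅ Z^16.

Boundary ∂_1: C_1 → C_0 maps an edge to its endpoints' difference, ∂[p,q] = q − p.
The 8×24 boundary matrix has rank 7 and Smith normal form diag(1,1,1,1,1,1,1).

The boundary map ∂_2: C_2 → C_1 acts by ∂[p,q,r] = [q,r] − [p,r] + [p,q]. For instance
  ∂[0,4,7] = [4,7] − [0,7] + [0,4],
  ∂[1,2,6] = [2,6] − [1,6] + [1,2].
As a 24×16 matrix over Z this has rank 15, with invariant factors (1,1,1,1,1,1,1,1,1,1,1,1,1,1,1).

Computing H_k = (kernel of ∂_k) / (image of ∂_{k+1}):

  H_0: rank C_0 − rank ∂_1 = 8 − 7 = 1, and the invariant factors of ∂_1 are all 1, so H_0 ≅ Z.
  H_1: rank ker ∂_1 − rank ∂_2 = (24 − 7) − 15 = 2, and the invariant factors of ∂_2 are all 1, so H_1 ≅ Z^2.
  H_2: rank ker ∂_2 − rank ∂_3 = (16 − 15) − 0 = 1, and there is no ∂_3, so H_2 ≅ Z.

(K is a triangulation of the torus T^2.)

H_0 = Z,  H_1 = Z^2,  H_2 = Z.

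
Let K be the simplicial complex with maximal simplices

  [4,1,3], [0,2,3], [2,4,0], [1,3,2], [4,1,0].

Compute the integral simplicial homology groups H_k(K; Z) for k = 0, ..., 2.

H_0 = Z,  H_1 = Z,  H_2 = 0.

K has 5 vertices, 10 edges, 5 triangles.
rank ∂_0 = 0, rank ∂_1 = 4 ⇒ b_0 = 5 − 0 − 4 = 1; all invariant factors of ∂_1 are 1 so no torsion. So H_0 ≅ Z.
rank ∂_1 = 4, rank ∂_2 = 5 ⇒ b_1 = 10 − 4 − 5 = 1; all invariant factors of ∂_2 are 1 so no torsion. So H_1 ≅ Z.
rank ∂_2 = 5, rank ∂_3 = 0 ⇒ b_2 = 5 − 5 − 0 = 0. So H_2 ≅ 0.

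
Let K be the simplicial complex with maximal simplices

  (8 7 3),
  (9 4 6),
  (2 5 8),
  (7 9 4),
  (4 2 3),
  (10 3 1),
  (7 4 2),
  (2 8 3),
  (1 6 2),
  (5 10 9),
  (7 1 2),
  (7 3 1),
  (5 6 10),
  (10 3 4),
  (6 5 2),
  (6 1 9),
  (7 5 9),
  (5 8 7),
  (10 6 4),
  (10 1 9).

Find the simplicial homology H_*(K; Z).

Order the vertices as 1 < 2 < 3 < 4 < 5 < 6 < 7 < 8 < 9 < 10. Listing each simplex with vertices in this order, K has dimension 2 with simplices:

  0-simplices (10): [1], [2], [3], [4], [5], [6], [7], [8], [9], [10]
  1-simplices (30): (30 of them)
  2-simplices (20): (20 of them)

Hence C_0 ≅ Z^10, C_1 ≅ Z^30, C_2 ≅ Z^20.

∂_1: C_1 → C_0 is given by ∂[p,q] = [q] − [p]. For instance
  ∂[2,8] = [8] − [2].
This gives a 10×30 integer matrix of rank 9; reducing to Smith normal form yields diagonal entries (1,1,1,1,1,1,1,1,1).

∂_2: C_2 → C_1 sends each 2-simplex [p,q,r] to [q,r] − [p,r] + [p,q]. For instance
  ∂[4,6,10] = [6,10] − [4,10] + [4,6],
  ∂[5,6,10] = [6,10] − [5,10] + [5,6].
The resulting 30×20 matrix has rank 20, and its Smith normal form has invariant factors (1,1,1,1,1,1,1,1,1,1,1,1,1,1,1,1,1,1,1,2).

Computing H_k = (kernel of ∂_k) / (image of ∂_{k+1}):

  H_0: rank C_0 − rank ∂_1 = 10 − 9 = 1, and the invariant factors of ∂_1 are all 1, so H_0 = Z.
  H_1: rank ker ∂_1 − rank ∂_2 = (30 − 9) − 20 = 1, and ∂_2 has invariant factor 2 > 1, so H_1 = Z ⊕ Z_2.
  H_2: rank ker ∂_2 − rank ∂_3 = (20 − 20) − 0 = 0, and there is no ∂_3, so H_2 = 0.

As a check, the Euler characteristic is 10 − 30 + 20 = 0, which agrees with 1 − 1 + 0 = 0.

H_0 ≅ Z,  H_1 ≅ Z ⊕ Z_2,  H_2 = 0.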